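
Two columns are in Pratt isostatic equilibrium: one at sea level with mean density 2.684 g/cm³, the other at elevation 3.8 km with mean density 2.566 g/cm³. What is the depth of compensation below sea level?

ρ_ref D = ρ (D + h) → D (ρ_ref − ρ) = ρ h.
D = ρ h/(ρ_ref − ρ) = 2.566 × 3.8 km/(2.684 − 2.566) = 82.6 km.

82.6 km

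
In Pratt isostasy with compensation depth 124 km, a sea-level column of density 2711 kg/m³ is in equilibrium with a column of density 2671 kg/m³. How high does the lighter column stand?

1.86 km

ρ_ref D = ρ (D + h) → h = D (ρ_ref − ρ)/ρ.
h = 124 km × (2711 − 2671)/2671 = 1.86 km.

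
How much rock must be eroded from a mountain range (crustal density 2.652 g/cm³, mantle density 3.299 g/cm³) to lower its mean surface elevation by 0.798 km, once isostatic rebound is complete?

Net drop Δ = e − u = e − e ρ_c/ρ_m = e (ρ_m − ρ_c)/ρ_m.
e = Δ ρ_m/(ρ_m − ρ_c) = 0.798 km × 3.299/0.647 = 4.07 km.

4.07 km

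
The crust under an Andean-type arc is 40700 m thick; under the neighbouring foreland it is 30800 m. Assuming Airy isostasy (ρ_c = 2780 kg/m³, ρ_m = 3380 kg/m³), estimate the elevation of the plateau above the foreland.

Excess crust Δ = 40700 m − 30800 m = 9900 m, split between elevation h and root r with h + r = Δ.
Airy balance ρ_c h = (ρ_m − ρ_c) r gives r = h ρ_c/(ρ_m − ρ_c), so h (1 + ρ_c/(ρ_m − ρ_c)) = Δ, i.e. h = Δ (ρ_m − ρ_c)/ρ_m.
h = 9900 m × 600/3380 = 1760 m.

1760 m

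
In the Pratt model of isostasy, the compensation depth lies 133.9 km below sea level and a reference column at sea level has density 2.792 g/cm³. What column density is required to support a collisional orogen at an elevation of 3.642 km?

Pratt balance: ρ_ref D = ρ (D + h).
ρ = ρ_ref D/(D + h) = 2.792 × 133.9 km/(133.9 km + 3.642 km) = 2.72 g/cm³.

2.72 g/cm³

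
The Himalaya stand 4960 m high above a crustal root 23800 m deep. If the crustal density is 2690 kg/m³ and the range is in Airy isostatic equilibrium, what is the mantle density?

3250 kg/m³

Airy balance: ρ_c h = (ρ_m − ρ_c) r → ρ_m = ρ_c (1 + h/r).
ρ_m = 2690 × (1 + 4960 m/23800 m) = 3250 kg/m³.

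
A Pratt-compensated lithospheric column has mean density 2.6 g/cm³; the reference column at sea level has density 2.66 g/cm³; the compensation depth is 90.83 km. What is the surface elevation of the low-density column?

ρ_ref D = ρ (D + h) → h = D (ρ_ref − ρ)/ρ.
h = 90.83 km × (2.66 − 2.6)/2.6 = 2.1 km.

2.1 km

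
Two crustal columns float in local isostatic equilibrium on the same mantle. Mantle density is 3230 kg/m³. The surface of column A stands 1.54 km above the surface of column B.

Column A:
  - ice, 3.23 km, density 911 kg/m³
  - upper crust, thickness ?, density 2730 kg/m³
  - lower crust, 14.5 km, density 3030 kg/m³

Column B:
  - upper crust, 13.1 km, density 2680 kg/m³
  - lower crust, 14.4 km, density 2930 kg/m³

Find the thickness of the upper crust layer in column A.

Take the compensation level at the base of the deeper column (depth z_c below the surface of column A) and equate Σ ρ_i t_i down to z_c; mantle fills any gap and the z_c terms cancel.
Column A: 3.23×911 + x×2730 + 14.5×3030 + (z_c − 17.73 − x)×3230
Column B: 1.54×0 + 13.1×2680 + 14.4×2930 + (z_c − 1.54 − 27.5)×3230
The z_c×3230 term appears on both sides and cancels. Collect the known terms of each column as K = Σ(ρt)_known − 3230 × (depth of known layers): K_A = 46877.53 − 3230×17.73 = −10390.37; K_B = 77300 − 3230×(1.54 + 27.5) = −16499.2.
Balance: K_A − x×(3230 − 2730) = K_B, so x = (K_A − K_B)/(3230 − 2730) = 6108.83/500 = 12.2 km.

12.2 km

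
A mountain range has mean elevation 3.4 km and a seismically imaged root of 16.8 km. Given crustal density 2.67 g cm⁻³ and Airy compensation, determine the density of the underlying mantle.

Airy balance: ρ_c h = (ρ_m − ρ_c) r → ρ_m = ρ_c (1 + h/r).
ρ_m = 2.67 × (1 + 3.4 km/16.8 km) = 3.21 g cm⁻³.

3.21 g cm⁻³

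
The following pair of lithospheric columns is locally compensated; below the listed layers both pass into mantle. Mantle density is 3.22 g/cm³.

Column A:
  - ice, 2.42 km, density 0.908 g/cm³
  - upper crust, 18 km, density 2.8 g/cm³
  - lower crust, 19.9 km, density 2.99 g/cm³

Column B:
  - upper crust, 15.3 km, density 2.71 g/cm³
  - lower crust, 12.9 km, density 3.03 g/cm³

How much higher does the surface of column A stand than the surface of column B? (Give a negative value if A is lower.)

For any compensation level in the mantle, the mantle terms cancel and isostasy reduces to e = (Σt_A − Σt_B) − (Σ(ρt)_A − Σ(ρt)_B) / ρ_m.
Σt_A = 40.32 km; Σt_B = 28.2 km; Σ(ρt)_A = 112.09836; Σ(ρt)_B = 80.55 (in km·g/cm³).
e = (40.32 − 28.2) − (112.09836 − 80.55) / 3.22 = 2.32 km.

2.32 km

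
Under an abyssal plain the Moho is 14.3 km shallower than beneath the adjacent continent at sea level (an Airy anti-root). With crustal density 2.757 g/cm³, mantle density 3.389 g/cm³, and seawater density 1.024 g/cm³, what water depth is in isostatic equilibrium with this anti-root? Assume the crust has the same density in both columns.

Replacing a thickness d of crust by seawater at the top must be balanced by replacing crust with mantle at the base: d (ρ_c − ρ_w) = a (ρ_m − ρ_c).
d = a (ρ_m − ρ_c)/(ρ_c − ρ_w) = 14.3 km × 0.632/1.733 = 5.22 km.

5.22 km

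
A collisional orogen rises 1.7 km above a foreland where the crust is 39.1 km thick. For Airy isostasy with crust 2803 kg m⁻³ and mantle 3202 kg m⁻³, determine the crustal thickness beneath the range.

52.7 km

Root depth r = h ρ_c / (ρ_m − ρ_c) = 1.7 km × 2803 / 399 = 11.94 km.
Total thickness = T + h + r = 39.1 km + 1.7 km + 11.94 km = 52.7 km.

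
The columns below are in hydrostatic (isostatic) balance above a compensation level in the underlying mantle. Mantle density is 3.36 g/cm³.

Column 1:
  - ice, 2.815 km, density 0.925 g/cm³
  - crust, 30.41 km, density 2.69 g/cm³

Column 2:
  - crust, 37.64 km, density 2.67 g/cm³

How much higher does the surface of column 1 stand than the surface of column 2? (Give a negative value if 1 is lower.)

For any compensation level in the mantle, the mantle terms cancel and isostasy reduces to e = (Σt_1 − Σt_2) − (Σ(ρt)_1 − Σ(ρt)_2) / ρ_m.
Σt_1 = 33.225 km; Σt_2 = 37.64 km; Σ(ρt)_1 = 84.406775; Σ(ρt)_2 = 100.4988 (in km·g/cm³).
e = (33.225 − 37.64) − (84.406775 − 100.4988) / 3.36 = 0.374 km.

0.374 km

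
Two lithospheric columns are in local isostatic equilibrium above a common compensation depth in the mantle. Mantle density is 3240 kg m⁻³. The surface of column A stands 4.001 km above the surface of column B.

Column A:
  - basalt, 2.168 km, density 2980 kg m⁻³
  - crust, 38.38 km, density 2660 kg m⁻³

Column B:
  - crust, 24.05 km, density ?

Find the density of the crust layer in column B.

2830 kg m⁻³

Take the compensation level at the base of the deeper column (depth z_c below the surface of column A) and equate Σ ρ_i t_i down to z_c; mantle fills any gap and the z_c terms cancel.
Column A: 2.168×2980 + 38.38×2660 + (z_c − 40.548)×3240
Column B: 4.001×0 + 24.05×ρ + (z_c − 4.001 − 24.05)×3240
The z_c×3240 term appears on both sides and cancels. Collect the known terms of each column as K = Σ(ρt)_known − 3240 × (depth of known layers): K_A = 108551.44 − 3240×40.548 = −22824.08; K_B = 0 − 3240×(4.001 + 24.05) = −90885.24.
Balance: K_A = K_B + 24.05×ρ, so ρ = (K_A − K_B)/24.05 = 68061.2/24.05 = 2830 kg m⁻³.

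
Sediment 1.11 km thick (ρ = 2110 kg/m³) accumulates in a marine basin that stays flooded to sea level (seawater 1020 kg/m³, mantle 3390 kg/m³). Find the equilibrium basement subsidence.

Submarine loading: the sediment displaces seawater, and the subsidence is in turn flooded, so s (ρ_m − ρ_w) = t (ρ_sed − ρ_w).
s = 1.11 km × (2110 − 1020) / (3390 − 1020) = 0.511 km.

0.511 km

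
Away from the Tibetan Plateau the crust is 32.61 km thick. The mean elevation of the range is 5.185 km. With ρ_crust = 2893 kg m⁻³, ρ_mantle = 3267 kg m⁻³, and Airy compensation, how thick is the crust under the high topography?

Root depth r = h ρ_c / (ρ_m − ρ_c) = 5.185 km × 2893 / 374 = 40.11 km.
Total thickness = T + h + r = 32.61 km + 5.185 km + 40.11 km = 77.9 km.

77.9 km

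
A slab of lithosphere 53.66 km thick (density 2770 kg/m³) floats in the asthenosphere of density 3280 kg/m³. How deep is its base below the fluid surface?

Draft d = t ρ_obj/ρ_fluid = 53.66 km × 2770/3280 = 45.3 km.

45.3 km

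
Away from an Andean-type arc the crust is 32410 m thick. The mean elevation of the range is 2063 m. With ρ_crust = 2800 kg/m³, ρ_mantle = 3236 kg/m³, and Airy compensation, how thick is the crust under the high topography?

Root depth r = h ρ_c / (ρ_m − ρ_c) = 2063 m × 2800 / 436 = 13250 m.
Total thickness = T + h + r = 32410 m + 2063 m + 13250 m = 47700 m.

47700 m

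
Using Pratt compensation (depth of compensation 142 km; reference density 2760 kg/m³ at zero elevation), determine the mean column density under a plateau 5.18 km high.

Pratt balance: ρ_ref D = ρ (D + h).
ρ = ρ_ref D/(D + h) = 2760 × 142 km/(142 km + 5.18 km) = 2660 kg/m³.

2660 kg/m³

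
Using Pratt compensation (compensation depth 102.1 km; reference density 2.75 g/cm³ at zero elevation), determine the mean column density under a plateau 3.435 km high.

Pratt balance: ρ_ref D = ρ (D + h).
ρ = ρ_ref D/(D + h) = 2.75 × 102.1 km/(102.1 km + 3.435 km) = 2.66 g/cm³.

2.66 g/cm³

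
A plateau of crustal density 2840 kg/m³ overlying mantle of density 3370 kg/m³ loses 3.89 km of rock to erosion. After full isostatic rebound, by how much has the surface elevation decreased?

0.612 km

Rebound u = e ρ_c/ρ_m = 3.89 km × 2840/3370 = 3.278 km.
Net surface drop = e − u = 3.89 km − 3.278 km = e (ρ_m − ρ_c)/ρ_m = 0.612 km.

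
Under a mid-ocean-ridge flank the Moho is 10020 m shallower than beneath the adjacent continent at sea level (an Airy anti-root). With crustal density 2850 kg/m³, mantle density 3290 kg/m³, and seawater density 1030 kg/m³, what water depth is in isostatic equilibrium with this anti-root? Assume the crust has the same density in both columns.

2420 m

Replacing a thickness d of crust by seawater at the top must be balanced by replacing crust with mantle at the base: d (ρ_c − ρ_w) = a (ρ_m − ρ_c).
d = a (ρ_m − ρ_c)/(ρ_c − ρ_w) = 10020 m × 440/1820 = 2420 m.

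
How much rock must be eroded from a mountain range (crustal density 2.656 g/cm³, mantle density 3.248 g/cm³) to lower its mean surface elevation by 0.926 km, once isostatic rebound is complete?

Net drop Δ = e − u = e − e ρ_c/ρ_m = e (ρ_m − ρ_c)/ρ_m.
e = Δ ρ_m/(ρ_m − ρ_c) = 0.926 km × 3.248/0.592 = 5.08 km.

5.08 km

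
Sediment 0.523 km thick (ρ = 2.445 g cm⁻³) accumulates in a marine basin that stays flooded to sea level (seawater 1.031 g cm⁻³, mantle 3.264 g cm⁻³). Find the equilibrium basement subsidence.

0.331 km

Submarine loading: the sediment displaces seawater, and the subsidence is in turn flooded, so s (ρ_m − ρ_w) = t (ρ_sed − ρ_w).
s = 0.523 km × (2.445 − 1.031) / (3.264 − 1.031) = 0.331 km.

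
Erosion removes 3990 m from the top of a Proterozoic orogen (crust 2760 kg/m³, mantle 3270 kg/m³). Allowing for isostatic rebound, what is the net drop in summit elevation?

Rebound u = e ρ_c/ρ_m = 3990 m × 2760/3270 = 3368 m.
Net surface drop = e − u = 3990 m − 3368 m = e (ρ_m − ρ_c)/ρ_m = 622 m.

622 m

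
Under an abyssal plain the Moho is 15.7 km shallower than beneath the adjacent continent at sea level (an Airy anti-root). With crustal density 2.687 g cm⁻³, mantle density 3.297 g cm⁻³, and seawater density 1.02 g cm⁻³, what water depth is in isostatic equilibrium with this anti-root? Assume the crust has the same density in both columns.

5.75 km

Replacing a thickness d of crust by seawater at the top must be balanced by replacing crust with mantle at the base: d (ρ_c − ρ_w) = a (ρ_m − ρ_c).
d = a (ρ_m − ρ_c)/(ρ_c − ρ_w) = 15.7 km × 0.61/1.667 = 5.75 km.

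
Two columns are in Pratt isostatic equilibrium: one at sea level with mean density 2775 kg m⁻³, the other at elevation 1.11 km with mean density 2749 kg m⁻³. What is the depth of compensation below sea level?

117 km

ρ_ref D = ρ (D + h) → D (ρ_ref − ρ) = ρ h.
D = ρ h/(ρ_ref − ρ) = 2749 × 1.11 km/(2775 − 2749) = 117 km.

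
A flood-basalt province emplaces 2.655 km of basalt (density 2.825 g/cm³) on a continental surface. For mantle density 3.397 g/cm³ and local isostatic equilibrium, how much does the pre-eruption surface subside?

Subaerial loading: s = t ρ_load / ρ_m.
s = 2.655 km × 2.825/3.397 = 2.21 km.

2.21 km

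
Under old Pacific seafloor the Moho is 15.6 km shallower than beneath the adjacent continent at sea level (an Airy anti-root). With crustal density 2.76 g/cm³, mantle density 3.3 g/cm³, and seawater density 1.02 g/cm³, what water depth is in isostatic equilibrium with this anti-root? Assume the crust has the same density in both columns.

Replacing a thickness d of crust by seawater at the top must be balanced by replacing crust with mantle at the base: d (ρ_c − ρ_w) = a (ρ_m − ρ_c).
d = a (ρ_m − ρ_c)/(ρ_c − ρ_w) = 15.6 km × 0.54/1.74 = 4.84 km.

4.84 km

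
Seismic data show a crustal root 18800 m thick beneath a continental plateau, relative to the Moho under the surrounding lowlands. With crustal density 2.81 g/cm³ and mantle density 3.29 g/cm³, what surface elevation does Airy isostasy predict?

By Archimedes' principle applied to the lithosphere: ρ_c h = (ρ_m − ρ_c) r.
h = r (ρ_m − ρ_c) / ρ_c = 18800 m × (3.29 − 2.81) / 2.81 = 3210 m.

3210 m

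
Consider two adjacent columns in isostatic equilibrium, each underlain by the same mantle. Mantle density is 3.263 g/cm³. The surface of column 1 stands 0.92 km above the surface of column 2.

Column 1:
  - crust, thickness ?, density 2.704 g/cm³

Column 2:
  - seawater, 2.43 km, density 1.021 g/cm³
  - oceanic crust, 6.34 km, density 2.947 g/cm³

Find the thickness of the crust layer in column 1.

Take the compensation level at the base of the deeper column (depth z_c below the surface of column 1) and equate Σ ρ_i t_i down to z_c; mantle fills any gap and the z_c terms cancel.
Column 1: x×2.704 + (z_c − 0 − x)×3.263
Column 2: 0.92×0 + 2.43×1.021 + 6.34×2.947 + (z_c − 0.92 − 8.77)×3.263
The z_c×3.263 term appears on both sides and cancels. Collect the known terms of each column as K = Σ(ρt)_known − 3.263 × (depth of known layers): K_1 = 0 − 3.263×0 = 0; K_2 = 21.16501 − 3.263×(0.92 + 8.77) = −10.45346.
Balance: K_1 − x×(3.263 − 2.704) = K_2, so x = (K_1 − K_2)/(3.263 − 2.704) = 10.4535/0.559 = 18.7 km.

18.7 km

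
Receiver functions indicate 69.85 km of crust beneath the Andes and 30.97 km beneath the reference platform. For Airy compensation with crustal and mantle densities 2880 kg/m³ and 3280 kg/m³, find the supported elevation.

4.74 km

Excess crust Δ = 69.85 km − 30.97 km = 38.88 km, split between elevation h and root r with h + r = Δ.
Airy balance ρ_c h = (ρ_m − ρ_c) r gives r = h ρ_c/(ρ_m − ρ_c), so h (1 + ρ_c/(ρ_m − ρ_c)) = Δ, i.e. h = Δ (ρ_m − ρ_c)/ρ_m.
h = 38.88 km × 400/3280 = 4.74 km.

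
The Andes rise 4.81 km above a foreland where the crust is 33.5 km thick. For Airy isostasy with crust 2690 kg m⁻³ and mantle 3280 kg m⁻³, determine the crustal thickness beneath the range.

Root depth r = h ρ_c / (ρ_m − ρ_c) = 4.81 km × 2690 / 590 = 21.93 km.
Total thickness = T + h + r = 33.5 km + 4.81 km + 21.93 km = 60.2 km.

60.2 km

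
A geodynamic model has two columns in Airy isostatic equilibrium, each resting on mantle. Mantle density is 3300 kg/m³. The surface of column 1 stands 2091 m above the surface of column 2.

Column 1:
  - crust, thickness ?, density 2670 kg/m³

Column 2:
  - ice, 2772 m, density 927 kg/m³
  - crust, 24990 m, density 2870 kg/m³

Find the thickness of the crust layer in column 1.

Take the compensation level at the base of the deeper column (depth z_c below the surface of column 1) and equate Σ ρ_i t_i down to z_c; mantle fills any gap and the z_c terms cancel.
Column 1: x×2670 + (z_c − 0 − x)×3300
Column 2: 2091×0 + 2772×927 + 24990×2870 + (z_c − 2091 − 27762)×3300
The z_c×3300 term appears on both sides and cancels. Collect the known terms of each column as K = Σ(ρt)_known − 3300 × (depth of known layers): K_1 = 0 − 3300×0 = 0; K_2 = 74290944 − 3300×(2091 + 27762) = −24223956.
Balance: K_1 − x×(3300 − 2670) = K_2, so x = (K_1 − K_2)/(3300 − 2670) = 24224000/630 = 38500 m.

38500 m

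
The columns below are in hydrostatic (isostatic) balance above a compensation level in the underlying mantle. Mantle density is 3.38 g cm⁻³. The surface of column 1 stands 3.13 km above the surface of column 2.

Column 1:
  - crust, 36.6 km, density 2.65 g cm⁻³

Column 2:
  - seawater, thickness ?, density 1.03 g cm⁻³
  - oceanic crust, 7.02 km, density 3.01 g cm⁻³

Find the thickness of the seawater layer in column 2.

Take the compensation level at the base of the deeper column (depth z_c below the surface of column 1) and equate Σ ρ_i t_i down to z_c; mantle fills any gap and the z_c terms cancel.
Column 1: 36.6×2.65 + (z_c − 36.6)×3.38
Column 2: 3.13×0 + x×1.03 + 7.02×3.01 + (z_c − 3.13 − 7.02 − x)×3.38
The z_c×3.38 term appears on both sides and cancels. Collect the known terms of each column as K = Σ(ρt)_known − 3.38 × (depth of known layers): K_1 = 96.99 − 3.38×36.6 = −26.718; K_2 = 21.1302 − 3.38×(3.13 + 7.02) = −13.1768.
Balance: K_1 = K_2 − x×(3.38 − 1.03), so x = (K_2 − K_1)/(3.38 − 1.03) = 13.5412/2.35 = 5.76 km.

5.76 km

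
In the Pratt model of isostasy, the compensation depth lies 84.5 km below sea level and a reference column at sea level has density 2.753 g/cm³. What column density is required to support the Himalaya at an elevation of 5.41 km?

Pratt balance: ρ_ref D = ρ (D + h).
ρ = ρ_ref D/(D + h) = 2.753 × 84.5 km/(84.5 km + 5.41 km) = 2.59 g/cm³.

2.59 g/cm³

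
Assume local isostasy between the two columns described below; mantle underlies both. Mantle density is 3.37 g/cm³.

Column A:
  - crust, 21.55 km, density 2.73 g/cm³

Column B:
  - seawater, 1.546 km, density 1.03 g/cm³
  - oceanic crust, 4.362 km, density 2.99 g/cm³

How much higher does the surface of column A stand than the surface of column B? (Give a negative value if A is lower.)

For any compensation level in the mantle, the mantle terms cancel and isostasy reduces to e = (Σt_A − Σt_B) − (Σ(ρt)_A − Σ(ρt)_B) / ρ_m.
Σt_A = 21.55 km; Σt_B = 5.908 km; Σ(ρt)_A = 58.8315; Σ(ρt)_B = 14.63476 (in km·g/cm³).
e = (21.55 − 5.908) − (58.8315 − 14.63476) / 3.37 = 2.53 km.

2.53 km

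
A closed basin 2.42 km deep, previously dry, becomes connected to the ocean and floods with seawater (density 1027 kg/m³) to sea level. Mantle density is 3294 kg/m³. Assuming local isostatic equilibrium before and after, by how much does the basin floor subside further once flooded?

After flooding the water column is d + s deep. Its weight must equal the weight of mantle displaced by the extra subsidence s: (d + s) ρ_w = s ρ_m.
s = d ρ_w / (ρ_m − ρ_w) = 2.42 km × 1027/(3294 − 1027) = 1.1 km.

1.1 km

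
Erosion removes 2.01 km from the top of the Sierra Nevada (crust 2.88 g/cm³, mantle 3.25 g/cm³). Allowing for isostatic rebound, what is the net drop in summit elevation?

Rebound u = e ρ_c/ρ_m = 2.01 km × 2.88/3.25 = 1.781 km.
Net surface drop = e − u = 2.01 km − 1.781 km = e (ρ_m − ρ_c)/ρ_m = 0.229 km.

0.229 km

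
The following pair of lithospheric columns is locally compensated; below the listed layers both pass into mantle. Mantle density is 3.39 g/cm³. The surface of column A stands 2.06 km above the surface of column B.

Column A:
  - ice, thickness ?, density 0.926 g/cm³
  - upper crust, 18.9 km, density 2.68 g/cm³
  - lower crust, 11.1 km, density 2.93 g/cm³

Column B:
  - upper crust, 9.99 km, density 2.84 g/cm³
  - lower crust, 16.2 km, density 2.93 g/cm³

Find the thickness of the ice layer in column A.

Take the compensation level at the base of the deeper column (depth z_c below the surface of column A) and equate Σ ρ_i t_i down to z_c; mantle fills any gap and the z_c terms cancel.
Column A: x×0.926 + 18.9×2.68 + 11.1×2.93 + (z_c − 30 − x)×3.39
Column B: 2.06×0 + 9.99×2.84 + 16.2×2.93 + (z_c − 2.06 − 26.19)×3.39
The z_c×3.39 term appears on both sides and cancels. Collect the known terms of each column as K = Σ(ρt)_known − 3.39 × (depth of known layers): K_A = 83.175 − 3.39×30 = −18.525; K_B = 75.8376 − 3.39×(2.06 + 26.19) = −19.9299.
Balance: K_A − x×(3.39 − 0.926) = K_B, so x = (K_A − K_B)/(3.39 − 0.926) = 1.4049/2.464 = 0.57 km.

0.57 km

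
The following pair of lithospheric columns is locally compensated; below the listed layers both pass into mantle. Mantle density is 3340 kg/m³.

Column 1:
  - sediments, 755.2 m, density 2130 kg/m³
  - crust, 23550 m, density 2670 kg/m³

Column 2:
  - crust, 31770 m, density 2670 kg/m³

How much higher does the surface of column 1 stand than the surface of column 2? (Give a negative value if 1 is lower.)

For any compensation level in the mantle, the mantle terms cancel and isostasy reduces to e = (Σt_1 − Σt_2) − (Σ(ρt)_1 − Σ(ρt)_2) / ρ_m.
Σt_1 = 24305.2 m; Σt_2 = 31770 m; Σ(ρt)_1 = 64487076; Σ(ρt)_2 = 84825900 (in m·kg/m³).
e = (24305.2 − 31770) − (64487076 − 84825900) / 3340 = −1380 m.

−1380 m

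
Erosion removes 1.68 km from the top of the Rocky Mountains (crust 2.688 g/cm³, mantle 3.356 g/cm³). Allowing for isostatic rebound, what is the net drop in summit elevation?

0.334 km

Rebound u = e ρ_c/ρ_m = 1.68 km × 2.688/3.356 = 1.346 km.
Net surface drop = e − u = 1.68 km − 1.346 km = e (ρ_m − ρ_c)/ρ_m = 0.334 km.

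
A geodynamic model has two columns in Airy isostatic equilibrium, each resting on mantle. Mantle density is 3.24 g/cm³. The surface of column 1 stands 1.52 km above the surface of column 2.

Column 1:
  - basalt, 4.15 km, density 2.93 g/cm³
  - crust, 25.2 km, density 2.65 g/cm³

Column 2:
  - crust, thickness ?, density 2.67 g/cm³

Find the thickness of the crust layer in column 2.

Take the compensation level at the base of the deeper column (depth z_c below the surface of column 1) and equate Σ ρ_i t_i down to z_c; mantle fills any gap and the z_c terms cancel.
Column 1: 4.15×2.93 + 25.2×2.65 + (z_c − 29.35)×3.24
Column 2: 1.52×0 + x×2.67 + (z_c − 1.52 − 0 − x)×3.24
The z_c×3.24 term appears on both sides and cancels. Collect the known terms of each column as K = Σ(ρt)_known − 3.24 × (depth of known layers): K_1 = 78.9395 − 3.24×29.35 = −16.1545; K_2 = 0 − 3.24×(1.52 + 0) = −4.9248.
Balance: K_1 = K_2 − x×(3.24 − 2.67), so x = (K_2 − K_1)/(3.24 − 2.67) = 11.2297/0.57 = 19.7 km.

19.7 km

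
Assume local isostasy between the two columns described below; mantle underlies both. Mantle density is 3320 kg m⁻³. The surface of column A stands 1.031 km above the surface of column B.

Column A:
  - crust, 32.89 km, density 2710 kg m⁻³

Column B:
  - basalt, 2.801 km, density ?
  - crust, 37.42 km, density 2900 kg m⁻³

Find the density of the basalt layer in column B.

Take the compensation level at the base of the deeper column (depth z_c below the surface of column A) and equate Σ ρ_i t_i down to z_c; mantle fills any gap and the z_c terms cancel.
Column A: 32.89×2710 + (z_c − 32.89)×3320
Column B: 1.031×0 + 2.801×ρ + 37.42×2900 + (z_c − 1.031 − 40.221)×3320
The z_c×3320 term appears on both sides and cancels. Collect the known terms of each column as K = Σ(ρt)_known − 3320 × (depth of known layers): K_A = 89131.9 − 3320×32.89 = −20062.9; K_B = 108518 − 3320×(1.031 + 40.221) = −28438.64.
Balance: K_A = K_B + 2.801×ρ, so ρ = (K_A − K_B)/2.801 = 8375.74/2.801 = 2990 kg m⁻³.

2990 kg m⁻³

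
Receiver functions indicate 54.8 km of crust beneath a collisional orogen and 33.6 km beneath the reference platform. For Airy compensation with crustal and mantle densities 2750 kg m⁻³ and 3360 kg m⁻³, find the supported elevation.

3.85 km

Excess crust Δ = 54.8 km − 33.6 km = 21.2 km, split between elevation h and root r with h + r = Δ.
Airy balance ρ_c h = (ρ_m − ρ_c) r gives r = h ρ_c/(ρ_m − ρ_c), so h (1 + ρ_c/(ρ_m − ρ_c)) = Δ, i.e. h = Δ (ρ_m − ρ_c)/ρ_m.
h = 21.2 km × 610/3360 = 3.85 km.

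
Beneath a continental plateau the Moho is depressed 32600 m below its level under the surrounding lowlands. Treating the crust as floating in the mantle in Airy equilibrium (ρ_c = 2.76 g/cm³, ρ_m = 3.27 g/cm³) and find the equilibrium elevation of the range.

6020 m

Equating mass per unit area of the two columns: ρ_c h = (ρ_m − ρ_c) r.
h = r (ρ_m − ρ_c) / ρ_c = 32600 m × (3.27 − 2.76) / 2.76 = 6020 m.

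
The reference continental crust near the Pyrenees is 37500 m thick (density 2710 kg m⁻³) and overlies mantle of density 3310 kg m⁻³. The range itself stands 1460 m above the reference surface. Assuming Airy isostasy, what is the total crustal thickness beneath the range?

Root depth r = h ρ_c / (ρ_m − ρ_c) = 1460 m × 2710 / 600 = 6594 m.
Total thickness = T + h + r = 37500 m + 1460 m + 6594 m = 45600 m.

45600 m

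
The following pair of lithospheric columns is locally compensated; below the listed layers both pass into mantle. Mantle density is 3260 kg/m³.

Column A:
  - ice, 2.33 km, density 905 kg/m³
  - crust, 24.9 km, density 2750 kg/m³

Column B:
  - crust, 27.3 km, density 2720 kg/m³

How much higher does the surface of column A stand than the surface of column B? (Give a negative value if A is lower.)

1.06 km

For any compensation level in the mantle, the mantle terms cancel and isostasy reduces to e = (Σt_A − Σt_B) − (Σ(ρt)_A − Σ(ρt)_B) / ρ_m.
Σt_A = 27.23 km; Σt_B = 27.3 km; Σ(ρt)_A = 70583.65; Σ(ρt)_B = 74256 (in km·kg/m³).
e = (27.23 − 27.3) − (70583.65 − 74256) / 3260 = 1.06 km.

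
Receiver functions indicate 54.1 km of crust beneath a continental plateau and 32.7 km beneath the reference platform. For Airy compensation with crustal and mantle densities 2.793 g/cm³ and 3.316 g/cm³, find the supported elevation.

3.38 km

Excess crust Δ = 54.1 km − 32.7 km = 21.4 km, split between elevation h and root r with h + r = Δ.
Airy balance ρ_c h = (ρ_m − ρ_c) r gives r = h ρ_c/(ρ_m − ρ_c), so h (1 + ρ_c/(ρ_m − ρ_c)) = Δ, i.e. h = Δ (ρ_m − ρ_c)/ρ_m.
h = 21.4 km × 0.523/3.316 = 3.38 km.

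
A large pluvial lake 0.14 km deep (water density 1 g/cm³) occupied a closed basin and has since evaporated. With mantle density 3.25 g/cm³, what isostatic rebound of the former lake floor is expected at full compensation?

0.0431 km

u = d ρ_w/ρ_m = 0.14 km × 1/3.25 = 0.0431 km.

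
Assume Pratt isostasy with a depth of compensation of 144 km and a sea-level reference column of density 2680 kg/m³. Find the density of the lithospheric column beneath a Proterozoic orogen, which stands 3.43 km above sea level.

Pratt balance: ρ_ref D = ρ (D + h).
ρ = ρ_ref D/(D + h) = 2680 × 144 km/(144 km + 3.43 km) = 2620 kg/m³.

2620 kg/m³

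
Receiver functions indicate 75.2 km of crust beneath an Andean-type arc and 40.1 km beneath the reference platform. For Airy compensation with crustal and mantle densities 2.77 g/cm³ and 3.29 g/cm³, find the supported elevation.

5.55 km

Excess crust Δ = 75.2 km − 40.1 km = 35.1 km, split between elevation h and root r with h + r = Δ.
Airy balance ρ_c h = (ρ_m − ρ_c) r gives r = h ρ_c/(ρ_m − ρ_c), so h (1 + ρ_c/(ρ_m − ρ_c)) = Δ, i.e. h = Δ (ρ_m − ρ_c)/ρ_m.
h = 35.1 km × 0.52/3.29 = 5.55 km.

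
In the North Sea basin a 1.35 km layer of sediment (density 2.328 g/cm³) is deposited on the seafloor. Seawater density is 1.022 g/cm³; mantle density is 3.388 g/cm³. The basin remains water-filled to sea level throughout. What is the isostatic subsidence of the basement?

0.745 km

Submarine loading: the sediment displaces seawater, and the subsidence is in turn flooded, so s (ρ_m − ρ_w) = t (ρ_sed − ρ_w).
s = 1.35 km × (2.328 − 1.022) / (3.388 − 1.022) = 0.745 km.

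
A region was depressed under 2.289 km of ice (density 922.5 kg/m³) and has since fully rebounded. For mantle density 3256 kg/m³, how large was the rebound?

Removing the load lets mantle flow back in; uplift u satisfies ρ_ice t = ρ_m u.
u = t ρ_ice/ρ_m = 2.289 km × 922.5/3256 = 0.649 km.

0.649 km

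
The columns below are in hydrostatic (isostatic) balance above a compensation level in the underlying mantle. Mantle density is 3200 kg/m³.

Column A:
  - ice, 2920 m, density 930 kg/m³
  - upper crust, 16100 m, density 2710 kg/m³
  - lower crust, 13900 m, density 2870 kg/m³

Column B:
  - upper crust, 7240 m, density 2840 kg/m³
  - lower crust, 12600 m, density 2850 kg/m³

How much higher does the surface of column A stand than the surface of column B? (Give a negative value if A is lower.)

3780 m

For any compensation level in the mantle, the mantle terms cancel and isostasy reduces to e = (Σt_A − Σt_B) − (Σ(ρt)_A − Σ(ρt)_B) / ρ_m.
Σt_A = 32920 m; Σt_B = 19840 m; Σ(ρt)_A = 86239600; Σ(ρt)_B = 56471600 (in m·kg/m³).
e = (32920 − 19840) − (86239600 − 56471600) / 3200 = 3780 m.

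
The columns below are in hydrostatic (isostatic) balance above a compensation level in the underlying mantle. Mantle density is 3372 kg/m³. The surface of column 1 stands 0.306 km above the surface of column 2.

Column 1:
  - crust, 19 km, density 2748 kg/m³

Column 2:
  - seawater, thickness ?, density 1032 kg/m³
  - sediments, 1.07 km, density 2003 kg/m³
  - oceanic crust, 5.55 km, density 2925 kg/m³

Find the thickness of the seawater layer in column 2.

Take the compensation level at the base of the deeper column (depth z_c below the surface of column 1) and equate Σ ρ_i t_i down to z_c; mantle fills any gap and the z_c terms cancel.
Column 1: 19×2748 + (z_c − 19)×3372
Column 2: 0.306×0 + x×1032 + 1.07×2003 + 5.55×2925 + (z_c − 0.306 − 6.62 − x)×3372
The z_c×3372 term appears on both sides and cancels. Collect the known terms of each column as K = Σ(ρt)_known − 3372 × (depth of known layers): K_1 = 52212 − 3372×19 = −11856; K_2 = 18376.96 − 3372×(0.306 + 6.62) = −4977.512.
Balance: K_1 = K_2 − x×(3372 − 1032), so x = (K_2 − K_1)/(3372 − 1032) = 6878.49/2340 = 2.94 km.

2.94 km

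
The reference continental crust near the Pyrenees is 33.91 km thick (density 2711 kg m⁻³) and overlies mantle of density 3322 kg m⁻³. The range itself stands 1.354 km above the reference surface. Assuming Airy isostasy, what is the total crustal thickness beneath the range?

41.3 km

Root depth r = h ρ_c / (ρ_m − ρ_c) = 1.354 km × 2711 / 611 = 6.008 km.
Total thickness = T + h + r = 33.91 km + 1.354 km + 6.008 km = 41.3 km.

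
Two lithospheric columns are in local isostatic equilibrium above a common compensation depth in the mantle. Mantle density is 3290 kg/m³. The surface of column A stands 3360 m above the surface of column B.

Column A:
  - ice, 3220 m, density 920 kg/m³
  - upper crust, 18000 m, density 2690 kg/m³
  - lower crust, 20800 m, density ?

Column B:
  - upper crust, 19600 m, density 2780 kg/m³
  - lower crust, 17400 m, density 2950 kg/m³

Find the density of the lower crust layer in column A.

2880 kg/m³

Take the compensation level at the base of the deeper column (depth z_c below the surface of column A) and equate Σ ρ_i t_i down to z_c; mantle fills any gap and the z_c terms cancel.
Column A: 3220×920 + 18000×2690 + 20800×ρ + (z_c − 42020)×3290
Column B: 3360×0 + 19600×2780 + 17400×2950 + (z_c − 3360 − 37000)×3290
The z_c×3290 term appears on both sides and cancels. Collect the known terms of each column as K = Σ(ρt)_known − 3290 × (depth of known layers): K_A = 51382400 − 3290×42020 = −86863400; K_B = 105818000 − 3290×(3360 + 37000) = −26966400.
Balance: K_A + 20800×ρ = K_B, so ρ = (K_B − K_A)/20800 = 59897000/20800 = 2880 kg/m³.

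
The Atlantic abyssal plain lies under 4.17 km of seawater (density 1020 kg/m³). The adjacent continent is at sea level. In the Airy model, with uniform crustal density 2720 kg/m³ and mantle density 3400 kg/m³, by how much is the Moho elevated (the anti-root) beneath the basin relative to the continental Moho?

By Archimedes' principle applied to the lithosphere: replacing crust with seawater at the top is compensated by replacing crust with mantle at the base: d (ρ_c − ρ_w) = a (ρ_m − ρ_c).
a = d (ρ_c − ρ_w)/(ρ_m − ρ_c) = 4.17 km × 1700/680 = 10.4 km.

10.4 km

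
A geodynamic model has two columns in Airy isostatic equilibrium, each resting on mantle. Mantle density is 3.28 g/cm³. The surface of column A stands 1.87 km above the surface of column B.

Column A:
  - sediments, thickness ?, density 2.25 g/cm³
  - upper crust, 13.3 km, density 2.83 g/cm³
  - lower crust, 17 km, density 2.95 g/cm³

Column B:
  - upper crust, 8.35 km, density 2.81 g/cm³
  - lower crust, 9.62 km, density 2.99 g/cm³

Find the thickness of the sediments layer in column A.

1.22 km

Take the compensation level at the base of the deeper column (depth z_c below the surface of column A) and equate Σ ρ_i t_i down to z_c; mantle fills any gap and the z_c terms cancel.
Column A: x×2.25 + 13.3×2.83 + 17×2.95 + (z_c − 30.3 − x)×3.28
Column B: 1.87×0 + 8.35×2.81 + 9.62×2.99 + (z_c − 1.87 − 17.97)×3.28
The z_c×3.28 term appears on both sides and cancels. Collect the known terms of each column as K = Σ(ρt)_known − 3.28 × (depth of known layers): K_A = 87.789 − 3.28×30.3 = −11.595; K_B = 52.2273 − 3.28×(1.87 + 17.97) = −12.8479.
Balance: K_A − x×(3.28 − 2.25) = K_B, so x = (K_A − K_B)/(3.28 − 2.25) = 1.2529/1.03 = 1.22 km.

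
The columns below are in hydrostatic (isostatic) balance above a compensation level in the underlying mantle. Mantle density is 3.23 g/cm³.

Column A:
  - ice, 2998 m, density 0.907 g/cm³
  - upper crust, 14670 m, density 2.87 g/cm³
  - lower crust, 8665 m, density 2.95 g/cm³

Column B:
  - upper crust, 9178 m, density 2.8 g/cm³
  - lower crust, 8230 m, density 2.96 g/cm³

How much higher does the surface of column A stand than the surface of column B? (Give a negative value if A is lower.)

For any compensation level in the mantle, the mantle terms cancel and isostasy reduces to e = (Σt_A − Σt_B) − (Σ(ρt)_A − Σ(ρt)_B) / ρ_m.
Σt_A = 26333 m; Σt_B = 17408 m; Σ(ρt)_A = 70383.836; Σ(ρt)_B = 50059.2 (in m·g/cm³).
e = (26333 − 17408) − (70383.836 − 50059.2) / 3.23 = 2630 m.

2630 m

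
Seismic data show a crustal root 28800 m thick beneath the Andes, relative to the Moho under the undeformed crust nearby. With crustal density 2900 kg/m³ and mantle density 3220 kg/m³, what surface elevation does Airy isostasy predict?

3180 m

For local isostatic compensation: ρ_c h = (ρ_m − ρ_c) r.
h = r (ρ_m − ρ_c) / ρ_c = 28800 m × (3220 − 2900) / 2900 = 3180 m.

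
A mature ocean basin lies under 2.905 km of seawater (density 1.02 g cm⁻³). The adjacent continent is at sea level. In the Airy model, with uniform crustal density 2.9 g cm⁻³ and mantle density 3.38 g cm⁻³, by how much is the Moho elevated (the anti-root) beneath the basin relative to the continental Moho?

Balancing pressure at the compensation depth: replacing crust with seawater at the top is compensated by replacing crust with mantle at the base: d (ρ_c − ρ_w) = a (ρ_m − ρ_c).
a = d (ρ_c − ρ_w)/(ρ_m − ρ_c) = 2.905 km × 1.88/0.48 = 11.4 km.

11.4 km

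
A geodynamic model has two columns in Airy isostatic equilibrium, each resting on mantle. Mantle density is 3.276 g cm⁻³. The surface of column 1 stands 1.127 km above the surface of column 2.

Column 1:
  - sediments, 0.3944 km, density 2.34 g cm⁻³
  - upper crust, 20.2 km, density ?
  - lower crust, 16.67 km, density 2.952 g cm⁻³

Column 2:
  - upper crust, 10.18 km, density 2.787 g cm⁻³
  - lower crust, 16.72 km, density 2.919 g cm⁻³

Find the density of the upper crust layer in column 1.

2.84 g cm⁻³

Take the compensation level at the base of the deeper column (depth z_c below the surface of column 1) and equate Σ ρ_i t_i down to z_c; mantle fills any gap and the z_c terms cancel.
Column 1: 0.3944×2.34 + 20.2×ρ + 16.67×2.952 + (z_c − 37.2644)×3.276
Column 2: 1.127×0 + 10.18×2.787 + 16.72×2.919 + (z_c − 1.127 − 26.9)×3.276
The z_c×3.276 term appears on both sides and cancels. Collect the known terms of each column as K = Σ(ρt)_known − 3.276 × (depth of known layers): K_1 = 50.132736 − 3.276×37.2644 = −71.9454384; K_2 = 77.17734 − 3.276×(1.127 + 26.9) = −14.639112.
Balance: K_1 + 20.2×ρ = K_2, so ρ = (K_2 − K_1)/20.2 = 57.3063/20.2 = 2.84 g cm⁻³.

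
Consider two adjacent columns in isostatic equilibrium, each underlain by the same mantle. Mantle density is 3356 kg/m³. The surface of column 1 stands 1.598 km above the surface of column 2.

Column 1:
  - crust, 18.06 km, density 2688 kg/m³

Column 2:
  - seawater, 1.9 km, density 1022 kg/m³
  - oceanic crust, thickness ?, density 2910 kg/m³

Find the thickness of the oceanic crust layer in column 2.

5.08 km

Take the compensation level at the base of the deeper column (depth z_c below the surface of column 1) and equate Σ ρ_i t_i down to z_c; mantle fills any gap and the z_c terms cancel.
Column 1: 18.06×2688 + (z_c − 18.06)×3356
Column 2: 1.598×0 + 1.9×1022 + x×2910 + (z_c − 1.598 − 1.9 − x)×3356
The z_c×3356 term appears on both sides and cancels. Collect the known terms of each column as K = Σ(ρt)_known − 3356 × (depth of known layers): K_1 = 48545.28 − 3356×18.06 = −12064.08; K_2 = 1941.8 − 3356×(1.598 + 1.9) = −9797.488.
Balance: K_1 = K_2 − x×(3356 − 2910), so x = (K_2 − K_1)/(3356 − 2910) = 2266.59/446 = 5.08 km.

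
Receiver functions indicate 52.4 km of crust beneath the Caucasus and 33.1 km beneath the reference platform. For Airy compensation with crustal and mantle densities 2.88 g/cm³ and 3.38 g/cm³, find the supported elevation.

Excess crust Δ = 52.4 km − 33.1 km = 19.3 km, split between elevation h and root r with h + r = Δ.
Airy balance ρ_c h = (ρ_m − ρ_c) r gives r = h ρ_c/(ρ_m − ρ_c), so h (1 + ρ_c/(ρ_m − ρ_c)) = Δ, i.e. h = Δ (ρ_m − ρ_c)/ρ_m.
h = 19.3 km × 0.5/3.38 = 2.86 km.

2.86 km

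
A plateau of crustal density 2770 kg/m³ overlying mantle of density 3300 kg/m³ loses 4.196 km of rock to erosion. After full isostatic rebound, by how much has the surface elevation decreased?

Rebound u = e ρ_c/ρ_m = 4.196 km × 2770/3300 = 3.522 km.
Net surface drop = e − u = 4.196 km − 3.522 km = e (ρ_m − ρ_c)/ρ_m = 0.674 km.

0.674 km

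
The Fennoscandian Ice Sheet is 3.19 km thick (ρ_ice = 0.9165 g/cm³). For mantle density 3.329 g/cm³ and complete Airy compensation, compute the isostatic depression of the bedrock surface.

0.878 km

Equating mass per unit area of the two columns: the ice load ρ_ice t is balanced by mantle displaced below, ρ_m s.
s = t ρ_ice / ρ_m = 3.19 km × 0.9165/3.329 = 0.878 km.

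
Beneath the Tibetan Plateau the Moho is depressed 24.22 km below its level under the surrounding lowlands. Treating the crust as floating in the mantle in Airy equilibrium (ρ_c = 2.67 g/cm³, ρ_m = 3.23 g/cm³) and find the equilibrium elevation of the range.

For local isostatic compensation: ρ_c h = (ρ_m − ρ_c) r.
h = r (ρ_m − ρ_c) / ρ_c = 24.22 km × (3.23 − 2.67) / 2.67 = 5.08 km.

5.08 km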